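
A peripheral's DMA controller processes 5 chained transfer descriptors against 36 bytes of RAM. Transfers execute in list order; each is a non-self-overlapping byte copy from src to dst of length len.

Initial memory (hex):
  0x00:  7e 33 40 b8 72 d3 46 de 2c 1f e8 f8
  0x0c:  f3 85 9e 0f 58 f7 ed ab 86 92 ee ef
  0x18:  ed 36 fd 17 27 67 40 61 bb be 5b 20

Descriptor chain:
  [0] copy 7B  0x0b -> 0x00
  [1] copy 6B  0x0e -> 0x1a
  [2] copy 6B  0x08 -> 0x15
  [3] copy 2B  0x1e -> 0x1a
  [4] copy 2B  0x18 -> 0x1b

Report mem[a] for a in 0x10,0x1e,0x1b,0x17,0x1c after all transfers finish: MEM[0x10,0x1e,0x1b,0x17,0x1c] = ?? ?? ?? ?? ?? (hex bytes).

#0 dst[0x00+7] := {0xf8,0xf3,0x85,0x9e,0x0f,0x58,0xf7}
#1 dst[0x1a+6] := {0x9e,0x0f,0x58,0xf7,0xed,0xab}
#2 dst[0x15+6] := {0x2c,0x1f,0xe8,0xf8,0xf3,0x85}
#3 dst[0x1a+2] := {0xed,0xab}
#4 dst[0x1b+2] := {0xf8,0xf3}
query mem[0x10]=0x58, mem[0x1e]=0xed, mem[0x1b]=0xf8, mem[0x17]=0xe8, mem[0x1c]=0xf3

MEM[0x10,0x1e,0x1b,0x17,0x1c] = 58 ed f8 e8 f3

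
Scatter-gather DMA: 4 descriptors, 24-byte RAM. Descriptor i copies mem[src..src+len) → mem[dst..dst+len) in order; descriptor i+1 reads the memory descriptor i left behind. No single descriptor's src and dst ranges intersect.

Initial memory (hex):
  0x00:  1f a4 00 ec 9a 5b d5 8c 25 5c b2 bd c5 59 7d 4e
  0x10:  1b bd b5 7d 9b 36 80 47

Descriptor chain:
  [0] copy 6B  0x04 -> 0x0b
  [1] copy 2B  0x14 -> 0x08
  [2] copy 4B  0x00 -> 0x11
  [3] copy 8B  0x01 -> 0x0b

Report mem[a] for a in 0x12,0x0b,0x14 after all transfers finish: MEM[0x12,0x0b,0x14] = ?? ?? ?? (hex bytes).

[0] 0x04->0x0b len=6 : 9a 5b d5 8c 25 5c
[1] 0x14->0x08 len=2 : 9b 36
[2] 0x00->0x11 len=4 : 1f a4 00 ec
[3] 0x01->0x0b len=8 : a4 00 ec 9a 5b d5 8c 9b
query mem[0x12]=0x9b, mem[0x0b]=0xa4, mem[0x14]=0xec

MEM[0x12,0x0b,0x14] = 9b a4 ec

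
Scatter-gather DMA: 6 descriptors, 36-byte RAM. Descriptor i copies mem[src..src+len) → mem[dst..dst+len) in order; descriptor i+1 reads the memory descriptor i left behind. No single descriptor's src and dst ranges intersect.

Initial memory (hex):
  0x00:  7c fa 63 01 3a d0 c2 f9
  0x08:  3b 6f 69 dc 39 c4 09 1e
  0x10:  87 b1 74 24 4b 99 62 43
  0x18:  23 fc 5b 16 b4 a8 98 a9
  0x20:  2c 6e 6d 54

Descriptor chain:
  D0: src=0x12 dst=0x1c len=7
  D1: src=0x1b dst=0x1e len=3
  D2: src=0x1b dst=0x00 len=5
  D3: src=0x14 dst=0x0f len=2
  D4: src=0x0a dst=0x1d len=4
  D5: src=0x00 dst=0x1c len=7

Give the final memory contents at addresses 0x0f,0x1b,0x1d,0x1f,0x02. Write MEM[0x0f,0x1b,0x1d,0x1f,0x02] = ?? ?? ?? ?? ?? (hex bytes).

MEM[0x0f,0x1b,0x1d,0x1f,0x02] = 4b 16 74 16 24

D0: mem[0x1c..0x22] <- [74 24 4b 99 62 43 23]
D1: mem[0x1e..0x20] <- [16 74 24]
D2: mem[0x00..0x04] <- [16 74 24 16 74]
D3: mem[0x0f..0x10] <- [4b 99]
D4: mem[0x1d..0x20] <- [69 dc 39 c4]
D5: mem[0x1c..0x22] <- [16 74 24 16 74 d0 c2]
query mem[0x0f]=0x4b, mem[0x1b]=0x16, mem[0x1d]=0x74, mem[0x1f]=0x16, mem[0x02]=0x24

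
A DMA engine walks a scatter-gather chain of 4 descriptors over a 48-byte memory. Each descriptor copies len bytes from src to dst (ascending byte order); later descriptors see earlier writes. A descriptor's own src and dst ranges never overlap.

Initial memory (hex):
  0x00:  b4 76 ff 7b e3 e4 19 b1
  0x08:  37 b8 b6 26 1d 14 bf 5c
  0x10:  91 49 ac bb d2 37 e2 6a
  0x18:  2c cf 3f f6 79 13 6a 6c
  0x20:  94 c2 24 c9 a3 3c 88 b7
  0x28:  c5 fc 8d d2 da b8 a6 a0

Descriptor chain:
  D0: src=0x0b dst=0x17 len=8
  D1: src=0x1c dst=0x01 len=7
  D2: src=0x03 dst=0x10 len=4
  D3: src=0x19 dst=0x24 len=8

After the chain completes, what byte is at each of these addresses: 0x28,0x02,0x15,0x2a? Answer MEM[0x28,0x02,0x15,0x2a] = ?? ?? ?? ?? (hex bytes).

  after D0: wrote 8B at 0x17 = 261d14bf5c9149ac
  after D1: wrote 7B at 0x01 = 9149ac6c94c224
  after D2: wrote 4B at 0x10 = ac6c94c2
  after D3: wrote 8B at 0x24 = 14bf5c9149ac6c94
query mem[0x28]=0x49, mem[0x02]=0x49, mem[0x15]=0x37, mem[0x2a]=0x6c

MEM[0x28,0x02,0x15,0x2a] = 49 49 37 6c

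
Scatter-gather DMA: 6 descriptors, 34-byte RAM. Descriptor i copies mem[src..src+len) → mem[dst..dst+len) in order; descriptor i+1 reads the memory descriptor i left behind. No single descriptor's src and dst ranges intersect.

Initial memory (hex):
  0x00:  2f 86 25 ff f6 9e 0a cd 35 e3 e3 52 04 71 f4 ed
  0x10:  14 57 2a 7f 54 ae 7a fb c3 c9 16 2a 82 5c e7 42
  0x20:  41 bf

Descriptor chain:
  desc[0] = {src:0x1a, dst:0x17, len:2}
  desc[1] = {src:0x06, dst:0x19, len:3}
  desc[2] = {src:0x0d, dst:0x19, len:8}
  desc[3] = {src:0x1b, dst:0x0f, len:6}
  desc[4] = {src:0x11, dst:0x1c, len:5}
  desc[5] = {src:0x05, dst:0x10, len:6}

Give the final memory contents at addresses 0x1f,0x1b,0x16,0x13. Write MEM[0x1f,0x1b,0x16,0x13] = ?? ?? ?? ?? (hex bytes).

MEM[0x1f,0x1b,0x16,0x13] = 54 ed 7a 35

[0] 0x1a->0x17 len=2 : 16 2a
[1] 0x06->0x19 len=3 : 0a cd 35
[2] 0x0d->0x19 len=8 : 71 f4 ed 14 57 2a 7f 54
[3] 0x1b->0x0f len=6 : ed 14 57 2a 7f 54
[4] 0x11->0x1c len=5 : 57 2a 7f 54 ae
[5] 0x05->0x10 len=6 : 9e 0a cd 35 e3 e3
query mem[0x1f]=0x54, mem[0x1b]=0xed, mem[0x16]=0x7a, mem[0x13]=0x35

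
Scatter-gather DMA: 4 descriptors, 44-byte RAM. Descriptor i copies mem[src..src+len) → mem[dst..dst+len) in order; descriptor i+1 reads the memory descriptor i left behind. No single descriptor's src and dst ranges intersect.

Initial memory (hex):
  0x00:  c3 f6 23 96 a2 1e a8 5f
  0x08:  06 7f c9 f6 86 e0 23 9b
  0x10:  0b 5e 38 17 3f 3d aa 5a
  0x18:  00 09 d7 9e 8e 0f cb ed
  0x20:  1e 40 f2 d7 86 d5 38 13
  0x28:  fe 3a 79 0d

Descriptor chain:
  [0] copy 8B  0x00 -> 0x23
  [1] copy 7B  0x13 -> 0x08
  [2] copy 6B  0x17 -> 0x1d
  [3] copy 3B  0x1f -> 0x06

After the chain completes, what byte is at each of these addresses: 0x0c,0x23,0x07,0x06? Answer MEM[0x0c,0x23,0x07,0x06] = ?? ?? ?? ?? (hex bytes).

D0: mem[0x23..0x2a] <- [c3 f6 23 96 a2 1e a8 5f]
D1: mem[0x08..0x0e] <- [17 3f 3d aa 5a 00 09]
D2: mem[0x1d..0x22] <- [5a 00 09 d7 9e 8e]
D3: mem[0x06..0x08] <- [09 d7 9e]
query mem[0x0c]=0x5a, mem[0x23]=0xc3, mem[0x07]=0xd7, mem[0x06]=0x09

MEM[0x0c,0x23,0x07,0x06] = 5a c3 d7 09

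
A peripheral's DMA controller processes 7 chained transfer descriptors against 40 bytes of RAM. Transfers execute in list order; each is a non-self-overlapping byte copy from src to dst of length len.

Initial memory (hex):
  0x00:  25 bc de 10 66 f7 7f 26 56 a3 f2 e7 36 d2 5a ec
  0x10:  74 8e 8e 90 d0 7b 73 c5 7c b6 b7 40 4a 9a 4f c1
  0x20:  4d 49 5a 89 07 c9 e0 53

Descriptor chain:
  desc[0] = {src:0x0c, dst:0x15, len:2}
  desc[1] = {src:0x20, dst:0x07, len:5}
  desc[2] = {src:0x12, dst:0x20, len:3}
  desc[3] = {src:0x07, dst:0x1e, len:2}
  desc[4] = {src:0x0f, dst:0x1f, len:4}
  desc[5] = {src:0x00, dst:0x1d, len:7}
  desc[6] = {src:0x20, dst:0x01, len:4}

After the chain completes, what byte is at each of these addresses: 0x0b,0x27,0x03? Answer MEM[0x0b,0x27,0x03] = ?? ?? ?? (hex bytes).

  after D0: wrote 2B at 0x15 = 36d2
  after D1: wrote 5B at 0x07 = 4d495a8907
  after D2: wrote 3B at 0x20 = 8e90d0
  after D3: wrote 2B at 0x1e = 4d49
  after D4: wrote 4B at 0x1f = ec748e8e
  after D5: wrote 7B at 0x1d = 25bcde1066f77f
  after D6: wrote 4B at 0x01 = 1066f77f
query mem[0x0b]=0x07, mem[0x27]=0x53, mem[0x03]=0xf7

MEM[0x0b,0x27,0x03] = 07 53 f7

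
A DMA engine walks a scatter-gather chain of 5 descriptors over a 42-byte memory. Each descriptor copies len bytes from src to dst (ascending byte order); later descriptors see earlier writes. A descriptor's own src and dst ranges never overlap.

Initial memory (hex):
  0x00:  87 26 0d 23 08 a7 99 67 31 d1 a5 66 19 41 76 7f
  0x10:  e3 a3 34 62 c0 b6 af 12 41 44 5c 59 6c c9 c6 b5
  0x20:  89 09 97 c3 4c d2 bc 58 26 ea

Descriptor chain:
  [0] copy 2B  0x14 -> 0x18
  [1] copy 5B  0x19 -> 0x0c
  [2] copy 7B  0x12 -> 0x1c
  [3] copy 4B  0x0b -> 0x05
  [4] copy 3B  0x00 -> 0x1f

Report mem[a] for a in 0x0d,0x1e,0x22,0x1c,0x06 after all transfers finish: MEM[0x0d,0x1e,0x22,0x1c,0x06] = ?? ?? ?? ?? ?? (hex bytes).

MEM[0x0d,0x1e,0x22,0x1c,0x06] = 5c c0 c0 34 b6

  after D0: wrote 2B at 0x18 = c0b6
  after D1: wrote 5B at 0x0c = b65c596cc9
  after D2: wrote 7B at 0x1c = 3462c0b6af12c0
  after D3: wrote 4B at 0x05 = 66b65c59
  after D4: wrote 3B at 0x1f = 87260d
query mem[0x0d]=0x5c, mem[0x1e]=0xc0, mem[0x22]=0xc0, mem[0x1c]=0x34, mem[0x06]=0xb6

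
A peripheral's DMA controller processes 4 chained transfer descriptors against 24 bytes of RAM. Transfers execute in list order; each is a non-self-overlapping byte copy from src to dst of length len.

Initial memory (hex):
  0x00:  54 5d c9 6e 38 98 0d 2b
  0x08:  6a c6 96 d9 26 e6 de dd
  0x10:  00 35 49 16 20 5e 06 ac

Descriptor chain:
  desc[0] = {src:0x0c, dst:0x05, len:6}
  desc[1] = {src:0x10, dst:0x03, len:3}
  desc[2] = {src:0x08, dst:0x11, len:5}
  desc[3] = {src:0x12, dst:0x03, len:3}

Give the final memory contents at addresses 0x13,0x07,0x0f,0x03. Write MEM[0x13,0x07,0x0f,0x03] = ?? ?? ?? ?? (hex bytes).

MEM[0x13,0x07,0x0f,0x03] = 35 de dd 00

[0] 0x0c->0x05 len=6 : 26 e6 de dd 00 35
[1] 0x10->0x03 len=3 : 00 35 49
[2] 0x08->0x11 len=5 : dd 00 35 d9 26
[3] 0x12->0x03 len=3 : 00 35 d9
query mem[0x13]=0x35, mem[0x07]=0xde, mem[0x0f]=0xdd, mem[0x03]=0x00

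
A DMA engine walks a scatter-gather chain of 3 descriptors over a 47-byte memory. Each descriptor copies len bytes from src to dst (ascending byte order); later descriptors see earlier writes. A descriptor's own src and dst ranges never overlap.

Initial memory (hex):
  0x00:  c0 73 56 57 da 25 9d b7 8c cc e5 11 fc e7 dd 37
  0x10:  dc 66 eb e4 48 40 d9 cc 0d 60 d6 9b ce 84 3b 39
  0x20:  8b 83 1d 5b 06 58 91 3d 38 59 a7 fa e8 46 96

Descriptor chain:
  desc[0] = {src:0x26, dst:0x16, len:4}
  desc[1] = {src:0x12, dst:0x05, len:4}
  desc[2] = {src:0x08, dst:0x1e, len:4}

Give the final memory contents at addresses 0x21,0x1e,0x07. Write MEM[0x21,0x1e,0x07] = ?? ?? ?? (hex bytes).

#0 dst[0x16+4] := {0x91,0x3d,0x38,0x59}
#1 dst[0x05+4] := {0xeb,0xe4,0x48,0x40}
#2 dst[0x1e+4] := {0x40,0xcc,0xe5,0x11}
query mem[0x21]=0x11, mem[0x1e]=0x40, mem[0x07]=0x48

MEM[0x21,0x1e,0x07] = 11 40 48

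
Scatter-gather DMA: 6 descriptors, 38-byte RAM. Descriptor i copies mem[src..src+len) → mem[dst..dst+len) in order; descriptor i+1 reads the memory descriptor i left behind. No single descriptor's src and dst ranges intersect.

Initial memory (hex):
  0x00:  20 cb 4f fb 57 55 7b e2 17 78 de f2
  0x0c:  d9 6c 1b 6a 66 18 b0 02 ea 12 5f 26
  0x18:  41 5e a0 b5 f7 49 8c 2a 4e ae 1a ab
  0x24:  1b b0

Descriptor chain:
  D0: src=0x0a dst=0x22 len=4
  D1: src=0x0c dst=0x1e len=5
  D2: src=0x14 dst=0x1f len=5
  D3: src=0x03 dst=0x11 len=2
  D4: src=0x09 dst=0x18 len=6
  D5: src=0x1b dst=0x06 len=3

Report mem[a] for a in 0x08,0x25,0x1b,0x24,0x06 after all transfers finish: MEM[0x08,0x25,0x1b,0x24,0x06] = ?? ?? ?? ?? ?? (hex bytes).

MEM[0x08,0x25,0x1b,0x24,0x06] = 1b 6c d9 d9 d9

#0 dst[0x22+4] := {0xde,0xf2,0xd9,0x6c}
#1 dst[0x1e+5] := {0xd9,0x6c,0x1b,0x6a,0x66}
#2 dst[0x1f+5] := {0xea,0x12,0x5f,0x26,0x41}
#3 dst[0x11+2] := {0xfb,0x57}
#4 dst[0x18+6] := {0x78,0xde,0xf2,0xd9,0x6c,0x1b}
#5 dst[0x06+3] := {0xd9,0x6c,0x1b}
query mem[0x08]=0x1b, mem[0x25]=0x6c, mem[0x1b]=0xd9, mem[0x24]=0xd9, mem[0x06]=0xd9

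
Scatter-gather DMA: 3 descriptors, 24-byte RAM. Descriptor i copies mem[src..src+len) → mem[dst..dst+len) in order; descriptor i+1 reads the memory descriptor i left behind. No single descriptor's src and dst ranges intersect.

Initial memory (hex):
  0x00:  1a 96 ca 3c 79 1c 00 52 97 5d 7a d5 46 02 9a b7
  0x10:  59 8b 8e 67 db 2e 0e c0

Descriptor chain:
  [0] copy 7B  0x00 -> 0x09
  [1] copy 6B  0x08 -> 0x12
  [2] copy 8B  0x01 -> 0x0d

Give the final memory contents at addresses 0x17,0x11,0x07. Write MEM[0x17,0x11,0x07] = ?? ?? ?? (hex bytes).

MEM[0x17,0x11,0x07] = 79 1c 52

  after D0: wrote 7B at 0x09 = 1a96ca3c791c00
  after D1: wrote 6B at 0x12 = 971a96ca3c79
  after D2: wrote 8B at 0x0d = 96ca3c791c005297
query mem[0x17]=0x79, mem[0x11]=0x1c, mem[0x07]=0x52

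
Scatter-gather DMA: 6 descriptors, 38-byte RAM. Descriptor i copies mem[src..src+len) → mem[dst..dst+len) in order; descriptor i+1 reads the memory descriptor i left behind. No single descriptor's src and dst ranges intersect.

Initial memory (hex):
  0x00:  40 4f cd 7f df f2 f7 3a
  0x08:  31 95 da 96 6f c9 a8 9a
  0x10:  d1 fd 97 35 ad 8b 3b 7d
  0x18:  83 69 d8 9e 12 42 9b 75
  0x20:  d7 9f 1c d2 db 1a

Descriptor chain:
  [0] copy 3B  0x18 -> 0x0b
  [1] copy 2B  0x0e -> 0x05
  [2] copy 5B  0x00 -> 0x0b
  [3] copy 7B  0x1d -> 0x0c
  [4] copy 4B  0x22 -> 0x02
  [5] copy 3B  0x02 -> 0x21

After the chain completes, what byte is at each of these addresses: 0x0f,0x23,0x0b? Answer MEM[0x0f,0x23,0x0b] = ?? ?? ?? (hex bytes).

MEM[0x0f,0x23,0x0b] = d7 db 40

  after D0: wrote 3B at 0x0b = 8369d8
  after D1: wrote 2B at 0x05 = a89a
  after D2: wrote 5B at 0x0b = 404fcd7fdf
  after D3: wrote 7B at 0x0c = 429b75d79f1cd2
  after D4: wrote 4B at 0x02 = 1cd2db1a
  after D5: wrote 3B at 0x21 = 1cd2db
query mem[0x0f]=0xd7, mem[0x23]=0xdb, mem[0x0b]=0x40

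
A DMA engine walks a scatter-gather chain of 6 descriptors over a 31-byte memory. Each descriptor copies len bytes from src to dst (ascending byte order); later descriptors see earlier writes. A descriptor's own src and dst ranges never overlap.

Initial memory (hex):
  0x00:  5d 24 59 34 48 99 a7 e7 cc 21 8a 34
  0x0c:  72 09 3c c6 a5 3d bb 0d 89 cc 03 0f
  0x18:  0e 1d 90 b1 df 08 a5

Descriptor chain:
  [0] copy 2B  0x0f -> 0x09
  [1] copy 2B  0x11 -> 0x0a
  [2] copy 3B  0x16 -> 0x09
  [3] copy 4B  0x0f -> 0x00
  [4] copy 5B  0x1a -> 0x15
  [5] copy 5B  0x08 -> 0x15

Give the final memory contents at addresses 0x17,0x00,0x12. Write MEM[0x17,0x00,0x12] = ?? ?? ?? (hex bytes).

D0: mem[0x09..0x0a] <- [c6 a5]
D1: mem[0x0a..0x0b] <- [3d bb]
D2: mem[0x09..0x0b] <- [03 0f 0e]
D3: mem[0x00..0x03] <- [c6 a5 3d bb]
D4: mem[0x15..0x19] <- [90 b1 df 08 a5]
D5: mem[0x15..0x19] <- [cc 03 0f 0e 72]
query mem[0x17]=0x0f, mem[0x00]=0xc6, mem[0x12]=0xbb

MEM[0x17,0x00,0x12] = 0f c6 bb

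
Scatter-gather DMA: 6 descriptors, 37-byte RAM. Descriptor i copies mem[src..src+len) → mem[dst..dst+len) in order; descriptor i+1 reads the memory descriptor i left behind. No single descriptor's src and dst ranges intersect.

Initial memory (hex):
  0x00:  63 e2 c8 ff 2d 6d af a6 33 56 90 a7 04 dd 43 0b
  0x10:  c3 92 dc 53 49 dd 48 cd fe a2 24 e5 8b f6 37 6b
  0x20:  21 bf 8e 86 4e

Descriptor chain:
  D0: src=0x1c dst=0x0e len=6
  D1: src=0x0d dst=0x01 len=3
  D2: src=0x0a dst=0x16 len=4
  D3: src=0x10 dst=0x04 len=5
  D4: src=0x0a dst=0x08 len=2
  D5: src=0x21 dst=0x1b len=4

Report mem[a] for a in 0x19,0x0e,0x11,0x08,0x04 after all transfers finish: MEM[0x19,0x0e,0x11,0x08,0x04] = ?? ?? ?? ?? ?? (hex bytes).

#0 dst[0x0e+6] := {0x8b,0xf6,0x37,0x6b,0x21,0xbf}
#1 dst[0x01+3] := {0xdd,0x8b,0xf6}
#2 dst[0x16+4] := {0x90,0xa7,0x04,0xdd}
#3 dst[0x04+5] := {0x37,0x6b,0x21,0xbf,0x49}
#4 dst[0x08+2] := {0x90,0xa7}
#5 dst[0x1b+4] := {0xbf,0x8e,0x86,0x4e}
query mem[0x19]=0xdd, mem[0x0e]=0x8b, mem[0x11]=0x6b, mem[0x08]=0x90, mem[0x04]=0x37

MEM[0x19,0x0e,0x11,0x08,0x04] = dd 8b 6b 90 37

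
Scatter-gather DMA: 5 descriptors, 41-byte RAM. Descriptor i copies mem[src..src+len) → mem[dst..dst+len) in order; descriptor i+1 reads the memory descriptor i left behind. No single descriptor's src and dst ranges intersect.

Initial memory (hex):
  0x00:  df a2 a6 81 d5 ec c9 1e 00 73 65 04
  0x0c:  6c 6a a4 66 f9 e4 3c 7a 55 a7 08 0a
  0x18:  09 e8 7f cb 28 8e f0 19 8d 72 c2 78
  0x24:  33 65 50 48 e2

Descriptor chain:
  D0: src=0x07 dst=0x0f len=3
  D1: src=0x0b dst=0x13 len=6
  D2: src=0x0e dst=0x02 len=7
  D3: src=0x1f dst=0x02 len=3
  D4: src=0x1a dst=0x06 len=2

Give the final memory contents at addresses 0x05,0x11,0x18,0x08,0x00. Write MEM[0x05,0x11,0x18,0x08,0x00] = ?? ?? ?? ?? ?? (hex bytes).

MEM[0x05,0x11,0x18,0x08,0x00] = 73 73 00 6c df

[0] 0x07->0x0f len=3 : 1e 00 73
[1] 0x0b->0x13 len=6 : 04 6c 6a a4 1e 00
[2] 0x0e->0x02 len=7 : a4 1e 00 73 3c 04 6c
[3] 0x1f->0x02 len=3 : 19 8d 72
[4] 0x1a->0x06 len=2 : 7f cb
query mem[0x05]=0x73, mem[0x11]=0x73, mem[0x18]=0x00, mem[0x08]=0x6c, mem[0x00]=0xdf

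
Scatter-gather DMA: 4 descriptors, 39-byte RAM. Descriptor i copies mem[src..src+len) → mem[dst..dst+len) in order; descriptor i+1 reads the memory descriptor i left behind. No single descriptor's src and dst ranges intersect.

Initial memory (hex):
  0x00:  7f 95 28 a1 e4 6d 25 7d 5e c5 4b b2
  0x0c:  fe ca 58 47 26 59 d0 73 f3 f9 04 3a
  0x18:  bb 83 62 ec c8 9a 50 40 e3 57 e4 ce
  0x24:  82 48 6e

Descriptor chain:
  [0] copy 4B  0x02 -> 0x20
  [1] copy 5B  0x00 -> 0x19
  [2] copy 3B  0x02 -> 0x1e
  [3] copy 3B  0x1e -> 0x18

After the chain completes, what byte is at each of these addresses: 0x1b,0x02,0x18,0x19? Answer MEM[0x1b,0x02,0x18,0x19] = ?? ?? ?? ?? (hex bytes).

D0: mem[0x20..0x23] <- [28 a1 e4 6d]
D1: mem[0x19..0x1d] <- [7f 95 28 a1 e4]
D2: mem[0x1e..0x20] <- [28 a1 e4]
D3: mem[0x18..0x1a] <- [28 a1 e4]
query mem[0x1b]=0x28, mem[0x02]=0x28, mem[0x18]=0x28, mem[0x19]=0xa1

MEM[0x1b,0x02,0x18,0x19] = 28 28 28 a1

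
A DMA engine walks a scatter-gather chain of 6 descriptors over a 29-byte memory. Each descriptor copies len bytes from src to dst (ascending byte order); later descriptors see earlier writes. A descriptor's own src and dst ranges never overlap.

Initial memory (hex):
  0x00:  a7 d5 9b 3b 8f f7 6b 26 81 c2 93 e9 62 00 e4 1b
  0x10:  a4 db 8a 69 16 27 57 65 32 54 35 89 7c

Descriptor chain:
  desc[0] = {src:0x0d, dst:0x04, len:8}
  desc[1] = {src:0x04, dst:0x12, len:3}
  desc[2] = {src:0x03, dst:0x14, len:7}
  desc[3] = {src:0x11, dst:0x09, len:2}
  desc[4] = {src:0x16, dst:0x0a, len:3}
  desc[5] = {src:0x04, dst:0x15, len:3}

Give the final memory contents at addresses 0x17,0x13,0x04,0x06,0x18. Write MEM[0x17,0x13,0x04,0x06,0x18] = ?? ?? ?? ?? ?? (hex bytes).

  after D0: wrote 8B at 0x04 = 00e41ba4db8a6916
  after D1: wrote 3B at 0x12 = 00e41b
  after D2: wrote 7B at 0x14 = 3b00e41ba4db8a
  after D3: wrote 2B at 0x09 = db00
  after D4: wrote 3B at 0x0a = e41ba4
  after D5: wrote 3B at 0x15 = 00e41b
query mem[0x17]=0x1b, mem[0x13]=0xe4, mem[0x04]=0x00, mem[0x06]=0x1b, mem[0x18]=0xa4

MEM[0x17,0x13,0x04,0x06,0x18] = 1b e4 00 1b a4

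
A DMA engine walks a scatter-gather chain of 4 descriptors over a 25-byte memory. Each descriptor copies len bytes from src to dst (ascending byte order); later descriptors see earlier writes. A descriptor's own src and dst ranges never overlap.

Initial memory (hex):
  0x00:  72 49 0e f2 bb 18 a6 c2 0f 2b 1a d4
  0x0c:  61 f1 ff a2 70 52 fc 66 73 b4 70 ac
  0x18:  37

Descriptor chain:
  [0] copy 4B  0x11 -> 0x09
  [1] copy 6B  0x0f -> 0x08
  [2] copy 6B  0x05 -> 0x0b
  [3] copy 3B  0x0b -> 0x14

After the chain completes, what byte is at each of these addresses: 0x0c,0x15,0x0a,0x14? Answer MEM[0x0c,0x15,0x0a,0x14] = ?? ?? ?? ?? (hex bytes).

MEM[0x0c,0x15,0x0a,0x14] = a6 a6 52 18

  after D0: wrote 4B at 0x09 = 52fc6673
  after D1: wrote 6B at 0x08 = a27052fc6673
  after D2: wrote 6B at 0x0b = 18a6c2a27052
  after D3: wrote 3B at 0x14 = 18a6c2
query mem[0x0c]=0xa6, mem[0x15]=0xa6, mem[0x0a]=0x52, mem[0x14]=0x18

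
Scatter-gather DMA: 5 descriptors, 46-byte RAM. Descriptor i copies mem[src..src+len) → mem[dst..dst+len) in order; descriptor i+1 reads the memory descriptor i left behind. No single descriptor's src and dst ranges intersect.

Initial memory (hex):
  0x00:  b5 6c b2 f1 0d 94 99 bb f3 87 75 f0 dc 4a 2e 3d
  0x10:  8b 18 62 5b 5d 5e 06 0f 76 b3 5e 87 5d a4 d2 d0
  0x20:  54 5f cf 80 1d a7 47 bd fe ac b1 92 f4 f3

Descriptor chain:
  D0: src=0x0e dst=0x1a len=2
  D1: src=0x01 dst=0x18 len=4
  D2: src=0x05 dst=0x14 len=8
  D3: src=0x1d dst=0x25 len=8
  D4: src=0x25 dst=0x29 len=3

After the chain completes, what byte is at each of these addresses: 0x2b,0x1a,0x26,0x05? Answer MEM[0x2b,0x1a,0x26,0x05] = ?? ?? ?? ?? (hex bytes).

MEM[0x2b,0x1a,0x26,0x05] = d0 f0 d2 94

[0] 0x0e->0x1a len=2 : 2e 3d
[1] 0x01->0x18 len=4 : 6c b2 f1 0d
[2] 0x05->0x14 len=8 : 94 99 bb f3 87 75 f0 dc
[3] 0x1d->0x25 len=8 : a4 d2 d0 54 5f cf 80 1d
[4] 0x25->0x29 len=3 : a4 d2 d0
query mem[0x2b]=0xd0, mem[0x1a]=0xf0, mem[0x26]=0xd2, mem[0x05]=0x94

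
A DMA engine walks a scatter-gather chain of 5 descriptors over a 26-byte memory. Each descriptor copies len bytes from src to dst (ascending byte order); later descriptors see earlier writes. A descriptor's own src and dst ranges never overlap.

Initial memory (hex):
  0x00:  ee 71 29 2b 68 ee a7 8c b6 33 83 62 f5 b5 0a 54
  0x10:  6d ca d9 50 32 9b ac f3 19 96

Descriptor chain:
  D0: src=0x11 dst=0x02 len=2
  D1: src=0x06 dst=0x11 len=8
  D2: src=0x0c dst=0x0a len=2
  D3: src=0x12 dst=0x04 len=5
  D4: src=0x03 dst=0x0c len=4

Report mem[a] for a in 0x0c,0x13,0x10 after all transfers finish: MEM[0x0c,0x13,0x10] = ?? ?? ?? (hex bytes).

MEM[0x0c,0x13,0x10] = d9 b6 6d

D0: mem[0x02..0x03] <- [ca d9]
D1: mem[0x11..0x18] <- [a7 8c b6 33 83 62 f5 b5]
D2: mem[0x0a..0x0b] <- [f5 b5]
D3: mem[0x04..0x08] <- [8c b6 33 83 62]
D4: mem[0x0c..0x0f] <- [d9 8c b6 33]
query mem[0x0c]=0xd9, mem[0x13]=0xb6, mem[0x10]=0x6d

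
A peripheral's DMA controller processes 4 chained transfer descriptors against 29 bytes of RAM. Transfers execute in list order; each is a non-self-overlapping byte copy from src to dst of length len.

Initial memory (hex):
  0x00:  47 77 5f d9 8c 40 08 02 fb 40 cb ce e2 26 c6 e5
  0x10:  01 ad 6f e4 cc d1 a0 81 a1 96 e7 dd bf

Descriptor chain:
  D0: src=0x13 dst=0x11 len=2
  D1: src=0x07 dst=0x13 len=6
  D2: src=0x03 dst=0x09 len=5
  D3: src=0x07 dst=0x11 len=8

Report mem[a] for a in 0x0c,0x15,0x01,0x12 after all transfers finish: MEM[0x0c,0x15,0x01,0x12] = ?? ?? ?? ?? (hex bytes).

MEM[0x0c,0x15,0x01,0x12] = 08 40 77 fb

#0 dst[0x11+2] := {0xe4,0xcc}
#1 dst[0x13+6] := {0x02,0xfb,0x40,0xcb,0xce,0xe2}
#2 dst[0x09+5] := {0xd9,0x8c,0x40,0x08,0x02}
#3 dst[0x11+8] := {0x02,0xfb,0xd9,0x8c,0x40,0x08,0x02,0xc6}
query mem[0x0c]=0x08, mem[0x15]=0x40, mem[0x01]=0x77, mem[0x12]=0xfb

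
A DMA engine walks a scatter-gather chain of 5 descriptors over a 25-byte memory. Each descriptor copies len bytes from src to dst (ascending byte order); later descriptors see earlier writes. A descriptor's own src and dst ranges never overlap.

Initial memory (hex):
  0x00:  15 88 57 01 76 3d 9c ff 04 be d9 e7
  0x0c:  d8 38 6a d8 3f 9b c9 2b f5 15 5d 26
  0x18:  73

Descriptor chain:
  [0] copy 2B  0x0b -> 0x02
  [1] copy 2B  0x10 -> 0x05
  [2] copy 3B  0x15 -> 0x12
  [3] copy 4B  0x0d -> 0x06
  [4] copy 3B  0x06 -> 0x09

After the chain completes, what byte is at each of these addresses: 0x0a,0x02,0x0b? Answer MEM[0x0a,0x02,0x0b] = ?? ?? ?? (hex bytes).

#0 dst[0x02+2] := {0xe7,0xd8}
#1 dst[0x05+2] := {0x3f,0x9b}
#2 dst[0x12+3] := {0x15,0x5d,0x26}
#3 dst[0x06+4] := {0x38,0x6a,0xd8,0x3f}
#4 dst[0x09+3] := {0x38,0x6a,0xd8}
query mem[0x0a]=0x6a, mem[0x02]=0xe7, mem[0x0b]=0xd8

MEM[0x0a,0x02,0x0b] = 6a e7 d8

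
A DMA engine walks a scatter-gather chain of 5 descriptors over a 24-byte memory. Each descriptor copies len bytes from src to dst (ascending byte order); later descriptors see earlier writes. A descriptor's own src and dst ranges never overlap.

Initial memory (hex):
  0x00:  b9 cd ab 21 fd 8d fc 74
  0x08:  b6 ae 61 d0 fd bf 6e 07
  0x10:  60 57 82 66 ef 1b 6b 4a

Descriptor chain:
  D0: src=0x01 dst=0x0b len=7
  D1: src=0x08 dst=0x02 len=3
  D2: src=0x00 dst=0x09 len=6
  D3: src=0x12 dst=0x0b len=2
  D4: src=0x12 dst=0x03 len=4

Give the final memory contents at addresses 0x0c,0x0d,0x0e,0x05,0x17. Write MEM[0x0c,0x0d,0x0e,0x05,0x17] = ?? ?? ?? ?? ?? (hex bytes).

MEM[0x0c,0x0d,0x0e,0x05,0x17] = 66 61 8d ef 4a

D0: mem[0x0b..0x11] <- [cd ab 21 fd 8d fc 74]
D1: mem[0x02..0x04] <- [b6 ae 61]
D2: mem[0x09..0x0e] <- [b9 cd b6 ae 61 8d]
D3: mem[0x0b..0x0c] <- [82 66]
D4: mem[0x03..0x06] <- [82 66 ef 1b]
query mem[0x0c]=0x66, mem[0x0d]=0x61, mem[0x0e]=0x8d, mem[0x05]=0xef, mem[0x17]=0x4a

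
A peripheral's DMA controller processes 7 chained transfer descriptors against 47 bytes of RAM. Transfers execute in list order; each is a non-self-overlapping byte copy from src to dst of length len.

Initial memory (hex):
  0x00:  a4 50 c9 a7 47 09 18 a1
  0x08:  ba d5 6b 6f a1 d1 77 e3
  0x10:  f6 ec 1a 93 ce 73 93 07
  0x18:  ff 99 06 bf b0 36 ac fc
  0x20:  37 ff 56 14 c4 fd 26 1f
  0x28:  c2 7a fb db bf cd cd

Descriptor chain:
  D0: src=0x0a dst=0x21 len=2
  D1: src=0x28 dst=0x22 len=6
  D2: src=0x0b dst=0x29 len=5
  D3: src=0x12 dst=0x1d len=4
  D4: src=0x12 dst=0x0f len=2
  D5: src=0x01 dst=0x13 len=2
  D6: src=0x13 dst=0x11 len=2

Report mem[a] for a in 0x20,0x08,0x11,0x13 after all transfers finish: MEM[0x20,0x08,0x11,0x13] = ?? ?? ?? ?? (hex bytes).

#0 dst[0x21+2] := {0x6b,0x6f}
#1 dst[0x22+6] := {0xc2,0x7a,0xfb,0xdb,0xbf,0xcd}
#2 dst[0x29+5] := {0x6f,0xa1,0xd1,0x77,0xe3}
#3 dst[0x1d+4] := {0x1a,0x93,0xce,0x73}
#4 dst[0x0f+2] := {0x1a,0x93}
#5 dst[0x13+2] := {0x50,0xc9}
#6 dst[0x11+2] := {0x50,0xc9}
query mem[0x20]=0x73, mem[0x08]=0xba, mem[0x11]=0x50, mem[0x13]=0x50

MEM[0x20,0x08,0x11,0x13] = 73 ba 50 50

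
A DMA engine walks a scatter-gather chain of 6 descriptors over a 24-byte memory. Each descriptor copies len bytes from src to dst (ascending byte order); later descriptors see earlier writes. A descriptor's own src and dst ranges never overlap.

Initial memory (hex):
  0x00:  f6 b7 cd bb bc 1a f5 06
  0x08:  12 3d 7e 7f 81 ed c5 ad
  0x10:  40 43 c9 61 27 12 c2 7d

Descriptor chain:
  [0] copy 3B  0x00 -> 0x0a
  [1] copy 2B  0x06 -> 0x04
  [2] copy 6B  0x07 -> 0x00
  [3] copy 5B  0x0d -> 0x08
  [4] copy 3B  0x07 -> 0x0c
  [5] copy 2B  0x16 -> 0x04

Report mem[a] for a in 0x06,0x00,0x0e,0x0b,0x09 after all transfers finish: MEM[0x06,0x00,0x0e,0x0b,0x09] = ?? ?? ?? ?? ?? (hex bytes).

[0] 0x00->0x0a len=3 : f6 b7 cd
[1] 0x06->0x04 len=2 : f5 06
[2] 0x07->0x00 len=6 : 06 12 3d f6 b7 cd
[3] 0x0d->0x08 len=5 : ed c5 ad 40 43
[4] 0x07->0x0c len=3 : 06 ed c5
[5] 0x16->0x04 len=2 : c2 7d
query mem[0x06]=0xf5, mem[0x00]=0x06, mem[0x0e]=0xc5, mem[0x0b]=0x40, mem[0x09]=0xc5

MEM[0x06,0x00,0x0e,0x0b,0x09] = f5 06 c5 40 c5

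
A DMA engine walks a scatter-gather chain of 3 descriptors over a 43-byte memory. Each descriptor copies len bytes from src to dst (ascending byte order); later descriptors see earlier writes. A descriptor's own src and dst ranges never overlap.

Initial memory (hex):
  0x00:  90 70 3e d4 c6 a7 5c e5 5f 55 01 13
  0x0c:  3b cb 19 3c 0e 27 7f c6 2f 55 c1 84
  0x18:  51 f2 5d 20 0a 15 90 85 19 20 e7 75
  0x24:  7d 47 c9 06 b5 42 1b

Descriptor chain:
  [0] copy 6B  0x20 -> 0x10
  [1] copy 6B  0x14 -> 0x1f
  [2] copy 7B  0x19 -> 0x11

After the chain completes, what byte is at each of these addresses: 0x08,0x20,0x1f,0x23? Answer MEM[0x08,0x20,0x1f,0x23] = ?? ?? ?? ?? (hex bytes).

MEM[0x08,0x20,0x1f,0x23] = 5f 47 7d 51

[0] 0x20->0x10 len=6 : 19 20 e7 75 7d 47
[1] 0x14->0x1f len=6 : 7d 47 c1 84 51 f2
[2] 0x19->0x11 len=7 : f2 5d 20 0a 15 90 7d
query mem[0x08]=0x5f, mem[0x20]=0x47, mem[0x1f]=0x7d, mem[0x23]=0x51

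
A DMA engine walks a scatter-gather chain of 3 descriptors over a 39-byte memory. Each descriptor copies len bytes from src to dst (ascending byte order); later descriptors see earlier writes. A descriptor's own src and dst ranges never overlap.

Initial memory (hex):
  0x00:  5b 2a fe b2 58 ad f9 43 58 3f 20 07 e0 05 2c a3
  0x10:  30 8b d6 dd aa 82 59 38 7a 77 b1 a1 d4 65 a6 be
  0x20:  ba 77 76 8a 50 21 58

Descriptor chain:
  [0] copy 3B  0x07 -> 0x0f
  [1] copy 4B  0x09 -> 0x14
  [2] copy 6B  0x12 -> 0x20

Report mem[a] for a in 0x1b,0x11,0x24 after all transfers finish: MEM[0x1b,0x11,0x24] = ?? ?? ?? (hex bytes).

MEM[0x1b,0x11,0x24] = a1 3f 07

[0] 0x07->0x0f len=3 : 43 58 3f
[1] 0x09->0x14 len=4 : 3f 20 07 e0
[2] 0x12->0x20 len=6 : d6 dd 3f 20 07 e0
query mem[0x1b]=0xa1, mem[0x11]=0x3f, mem[0x24]=0x07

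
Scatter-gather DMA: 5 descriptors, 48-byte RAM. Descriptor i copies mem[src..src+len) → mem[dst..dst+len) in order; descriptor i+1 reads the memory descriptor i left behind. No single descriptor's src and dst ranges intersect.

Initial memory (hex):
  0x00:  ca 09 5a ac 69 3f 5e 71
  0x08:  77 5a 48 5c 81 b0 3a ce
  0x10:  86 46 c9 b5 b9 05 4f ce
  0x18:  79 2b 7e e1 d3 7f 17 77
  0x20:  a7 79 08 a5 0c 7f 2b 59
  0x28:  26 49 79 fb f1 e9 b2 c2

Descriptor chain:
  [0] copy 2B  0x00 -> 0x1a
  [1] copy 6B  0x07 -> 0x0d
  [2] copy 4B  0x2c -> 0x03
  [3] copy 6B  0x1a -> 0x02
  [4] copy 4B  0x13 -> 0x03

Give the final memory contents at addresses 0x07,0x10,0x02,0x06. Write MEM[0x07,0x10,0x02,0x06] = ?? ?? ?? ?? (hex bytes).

MEM[0x07,0x10,0x02,0x06] = 77 48 ca 4f

[0] 0x00->0x1a len=2 : ca 09
[1] 0x07->0x0d len=6 : 71 77 5a 48 5c 81
[2] 0x2c->0x03 len=4 : f1 e9 b2 c2
[3] 0x1a->0x02 len=6 : ca 09 d3 7f 17 77
[4] 0x13->0x03 len=4 : b5 b9 05 4f
query mem[0x07]=0x77, mem[0x10]=0x48, mem[0x02]=0xca, mem[0x06]=0x4f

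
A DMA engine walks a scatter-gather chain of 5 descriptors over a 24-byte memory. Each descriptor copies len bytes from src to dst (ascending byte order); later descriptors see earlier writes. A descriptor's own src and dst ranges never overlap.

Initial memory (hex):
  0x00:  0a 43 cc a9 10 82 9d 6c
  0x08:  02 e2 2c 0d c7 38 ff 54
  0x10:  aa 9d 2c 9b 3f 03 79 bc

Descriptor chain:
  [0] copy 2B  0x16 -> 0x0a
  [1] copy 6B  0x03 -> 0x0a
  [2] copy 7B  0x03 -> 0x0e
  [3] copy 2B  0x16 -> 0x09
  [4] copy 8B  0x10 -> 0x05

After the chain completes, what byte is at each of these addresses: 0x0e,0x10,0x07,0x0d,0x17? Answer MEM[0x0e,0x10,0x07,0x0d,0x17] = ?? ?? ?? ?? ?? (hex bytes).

MEM[0x0e,0x10,0x07,0x0d,0x17] = a9 82 6c 9d bc

[0] 0x16->0x0a len=2 : 79 bc
[1] 0x03->0x0a len=6 : a9 10 82 9d 6c 02
[2] 0x03->0x0e len=7 : a9 10 82 9d 6c 02 e2
[3] 0x16->0x09 len=2 : 79 bc
[4] 0x10->0x05 len=8 : 82 9d 6c 02 e2 03 79 bc
query mem[0x0e]=0xa9, mem[0x10]=0x82, mem[0x07]=0x6c, mem[0x0d]=0x9d, mem[0x17]=0xbc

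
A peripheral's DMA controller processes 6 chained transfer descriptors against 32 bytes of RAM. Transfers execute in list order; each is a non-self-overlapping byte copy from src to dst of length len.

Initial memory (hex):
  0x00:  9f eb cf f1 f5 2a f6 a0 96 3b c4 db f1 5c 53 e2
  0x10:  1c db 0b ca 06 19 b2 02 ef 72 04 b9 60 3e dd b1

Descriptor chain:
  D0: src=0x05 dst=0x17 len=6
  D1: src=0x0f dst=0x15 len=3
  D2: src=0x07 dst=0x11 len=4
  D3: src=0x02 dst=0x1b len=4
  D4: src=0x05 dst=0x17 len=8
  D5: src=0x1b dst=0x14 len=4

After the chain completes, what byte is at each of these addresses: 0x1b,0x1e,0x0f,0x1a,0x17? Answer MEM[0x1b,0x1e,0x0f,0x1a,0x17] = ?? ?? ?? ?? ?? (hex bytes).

MEM[0x1b,0x1e,0x0f,0x1a,0x17] = 3b f1 e2 96 f1

#0 dst[0x17+6] := {0x2a,0xf6,0xa0,0x96,0x3b,0xc4}
#1 dst[0x15+3] := {0xe2,0x1c,0xdb}
#2 dst[0x11+4] := {0xa0,0x96,0x3b,0xc4}
#3 dst[0x1b+4] := {0xcf,0xf1,0xf5,0x2a}
#4 dst[0x17+8] := {0x2a,0xf6,0xa0,0x96,0x3b,0xc4,0xdb,0xf1}
#5 dst[0x14+4] := {0x3b,0xc4,0xdb,0xf1}
query mem[0x1b]=0x3b, mem[0x1e]=0xf1, mem[0x0f]=0xe2, mem[0x1a]=0x96, mem[0x17]=0xf1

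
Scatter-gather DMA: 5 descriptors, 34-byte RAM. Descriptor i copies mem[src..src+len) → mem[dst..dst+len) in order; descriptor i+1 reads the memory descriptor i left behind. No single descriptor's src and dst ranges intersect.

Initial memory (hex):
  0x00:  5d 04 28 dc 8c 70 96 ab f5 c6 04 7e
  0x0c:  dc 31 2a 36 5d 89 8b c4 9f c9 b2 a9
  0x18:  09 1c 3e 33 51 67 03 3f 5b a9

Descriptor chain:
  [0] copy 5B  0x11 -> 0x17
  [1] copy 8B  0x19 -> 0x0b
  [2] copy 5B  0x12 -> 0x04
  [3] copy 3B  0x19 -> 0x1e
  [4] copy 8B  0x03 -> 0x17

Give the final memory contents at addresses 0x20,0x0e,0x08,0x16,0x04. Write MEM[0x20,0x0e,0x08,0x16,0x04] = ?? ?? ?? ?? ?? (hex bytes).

D0: mem[0x17..0x1b] <- [89 8b c4 9f c9]
D1: mem[0x0b..0x12] <- [c4 9f c9 51 67 03 3f 5b]
D2: mem[0x04..0x08] <- [5b c4 9f c9 b2]
D3: mem[0x1e..0x20] <- [c4 9f c9]
D4: mem[0x17..0x1e] <- [dc 5b c4 9f c9 b2 c6 04]
query mem[0x20]=0xc9, mem[0x0e]=0x51, mem[0x08]=0xb2, mem[0x16]=0xb2, mem[0x04]=0x5b

MEM[0x20,0x0e,0x08,0x16,0x04] = c9 51 b2 b2 5b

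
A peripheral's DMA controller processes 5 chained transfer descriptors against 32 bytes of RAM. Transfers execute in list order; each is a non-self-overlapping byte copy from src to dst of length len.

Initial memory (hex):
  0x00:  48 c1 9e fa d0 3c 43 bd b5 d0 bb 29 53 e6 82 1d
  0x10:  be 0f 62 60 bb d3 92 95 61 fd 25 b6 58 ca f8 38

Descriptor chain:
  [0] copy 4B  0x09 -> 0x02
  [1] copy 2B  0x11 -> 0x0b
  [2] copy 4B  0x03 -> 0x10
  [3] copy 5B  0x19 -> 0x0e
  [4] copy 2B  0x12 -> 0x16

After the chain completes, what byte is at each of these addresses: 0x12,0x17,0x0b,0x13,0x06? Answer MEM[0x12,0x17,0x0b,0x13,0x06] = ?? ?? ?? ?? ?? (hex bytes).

D0: mem[0x02..0x05] <- [d0 bb 29 53]
D1: mem[0x0b..0x0c] <- [0f 62]
D2: mem[0x10..0x13] <- [bb 29 53 43]
D3: mem[0x0e..0x12] <- [fd 25 b6 58 ca]
D4: mem[0x16..0x17] <- [ca 43]
query mem[0x12]=0xca, mem[0x17]=0x43, mem[0x0b]=0x0f, mem[0x13]=0x43, mem[0x06]=0x43

MEM[0x12,0x17,0x0b,0x13,0x06] = ca 43 0f 43 43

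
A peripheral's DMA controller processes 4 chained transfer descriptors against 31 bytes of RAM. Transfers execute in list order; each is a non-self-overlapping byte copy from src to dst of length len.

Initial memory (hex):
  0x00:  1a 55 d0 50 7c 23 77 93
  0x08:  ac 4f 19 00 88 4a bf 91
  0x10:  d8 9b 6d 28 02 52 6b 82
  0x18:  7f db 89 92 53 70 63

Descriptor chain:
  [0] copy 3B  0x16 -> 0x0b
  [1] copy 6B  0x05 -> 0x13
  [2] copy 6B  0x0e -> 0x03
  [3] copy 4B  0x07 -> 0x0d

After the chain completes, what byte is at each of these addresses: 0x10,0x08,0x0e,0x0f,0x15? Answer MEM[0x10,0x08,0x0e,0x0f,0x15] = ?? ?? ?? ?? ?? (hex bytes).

D0: mem[0x0b..0x0d] <- [6b 82 7f]
D1: mem[0x13..0x18] <- [23 77 93 ac 4f 19]
D2: mem[0x03..0x08] <- [bf 91 d8 9b 6d 23]
D3: mem[0x0d..0x10] <- [6d 23 4f 19]
query mem[0x10]=0x19, mem[0x08]=0x23, mem[0x0e]=0x23, mem[0x0f]=0x4f, mem[0x15]=0x93

MEM[0x10,0x08,0x0e,0x0f,0x15] = 19 23 23 4f 93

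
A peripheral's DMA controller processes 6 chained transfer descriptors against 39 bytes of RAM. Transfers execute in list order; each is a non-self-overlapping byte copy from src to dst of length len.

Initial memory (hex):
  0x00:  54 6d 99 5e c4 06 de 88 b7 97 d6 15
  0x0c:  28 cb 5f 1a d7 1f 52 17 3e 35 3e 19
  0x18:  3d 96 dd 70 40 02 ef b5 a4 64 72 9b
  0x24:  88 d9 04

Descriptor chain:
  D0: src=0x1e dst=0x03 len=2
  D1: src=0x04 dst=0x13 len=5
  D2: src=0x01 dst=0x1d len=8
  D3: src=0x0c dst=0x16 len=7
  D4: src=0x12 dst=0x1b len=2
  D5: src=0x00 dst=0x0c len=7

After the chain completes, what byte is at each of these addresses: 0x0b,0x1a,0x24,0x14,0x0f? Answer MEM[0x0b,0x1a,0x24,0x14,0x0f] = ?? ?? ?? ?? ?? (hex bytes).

#0 dst[0x03+2] := {0xef,0xb5}
#1 dst[0x13+5] := {0xb5,0x06,0xde,0x88,0xb7}
#2 dst[0x1d+8] := {0x6d,0x99,0xef,0xb5,0x06,0xde,0x88,0xb7}
#3 dst[0x16+7] := {0x28,0xcb,0x5f,0x1a,0xd7,0x1f,0x52}
#4 dst[0x1b+2] := {0x52,0xb5}
#5 dst[0x0c+7] := {0x54,0x6d,0x99,0xef,0xb5,0x06,0xde}
query mem[0x0b]=0x15, mem[0x1a]=0xd7, mem[0x24]=0xb7, mem[0x14]=0x06, mem[0x0f]=0xef

MEM[0x0b,0x1a,0x24,0x14,0x0f] = 15 d7 b7 06 ef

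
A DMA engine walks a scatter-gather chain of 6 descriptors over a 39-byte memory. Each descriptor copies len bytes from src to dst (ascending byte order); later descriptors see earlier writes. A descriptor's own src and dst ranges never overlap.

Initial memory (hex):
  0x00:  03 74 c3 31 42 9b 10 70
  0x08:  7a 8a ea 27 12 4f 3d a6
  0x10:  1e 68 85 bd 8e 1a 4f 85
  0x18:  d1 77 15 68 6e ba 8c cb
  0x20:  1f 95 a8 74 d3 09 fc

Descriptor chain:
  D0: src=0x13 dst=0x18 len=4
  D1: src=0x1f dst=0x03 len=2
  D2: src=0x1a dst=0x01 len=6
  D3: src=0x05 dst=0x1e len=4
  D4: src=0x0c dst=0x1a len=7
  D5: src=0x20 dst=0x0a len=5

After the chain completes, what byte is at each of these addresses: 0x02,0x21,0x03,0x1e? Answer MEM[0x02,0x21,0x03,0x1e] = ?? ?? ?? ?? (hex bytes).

MEM[0x02,0x21,0x03,0x1e] = 4f 7a 6e 1e

D0: mem[0x18..0x1b] <- [bd 8e 1a 4f]
D1: mem[0x03..0x04] <- [cb 1f]
D2: mem[0x01..0x06] <- [1a 4f 6e ba 8c cb]
D3: mem[0x1e..0x21] <- [8c cb 70 7a]
D4: mem[0x1a..0x20] <- [12 4f 3d a6 1e 68 85]
D5: mem[0x0a..0x0e] <- [85 7a a8 74 d3]
query mem[0x02]=0x4f, mem[0x21]=0x7a, mem[0x03]=0x6e, mem[0x1e]=0x1e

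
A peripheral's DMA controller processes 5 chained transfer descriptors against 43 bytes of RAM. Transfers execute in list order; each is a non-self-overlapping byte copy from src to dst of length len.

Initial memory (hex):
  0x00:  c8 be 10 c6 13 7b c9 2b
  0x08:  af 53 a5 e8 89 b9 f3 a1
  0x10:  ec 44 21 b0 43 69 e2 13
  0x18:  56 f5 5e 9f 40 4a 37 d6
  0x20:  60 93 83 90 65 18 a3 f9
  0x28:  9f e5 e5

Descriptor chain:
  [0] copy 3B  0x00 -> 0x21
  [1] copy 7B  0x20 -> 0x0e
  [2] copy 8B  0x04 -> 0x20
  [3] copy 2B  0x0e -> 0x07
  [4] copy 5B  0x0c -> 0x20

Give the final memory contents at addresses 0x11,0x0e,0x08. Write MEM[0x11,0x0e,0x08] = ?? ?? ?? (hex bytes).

#0 dst[0x21+3] := {0xc8,0xbe,0x10}
#1 dst[0x0e+7] := {0x60,0xc8,0xbe,0x10,0x65,0x18,0xa3}
#2 dst[0x20+8] := {0x13,0x7b,0xc9,0x2b,0xaf,0x53,0xa5,0xe8}
#3 dst[0x07+2] := {0x60,0xc8}
#4 dst[0x20+5] := {0x89,0xb9,0x60,0xc8,0xbe}
query mem[0x11]=0x10, mem[0x0e]=0x60, mem[0x08]=0xc8

MEM[0x11,0x0e,0x08] = 10 60 c8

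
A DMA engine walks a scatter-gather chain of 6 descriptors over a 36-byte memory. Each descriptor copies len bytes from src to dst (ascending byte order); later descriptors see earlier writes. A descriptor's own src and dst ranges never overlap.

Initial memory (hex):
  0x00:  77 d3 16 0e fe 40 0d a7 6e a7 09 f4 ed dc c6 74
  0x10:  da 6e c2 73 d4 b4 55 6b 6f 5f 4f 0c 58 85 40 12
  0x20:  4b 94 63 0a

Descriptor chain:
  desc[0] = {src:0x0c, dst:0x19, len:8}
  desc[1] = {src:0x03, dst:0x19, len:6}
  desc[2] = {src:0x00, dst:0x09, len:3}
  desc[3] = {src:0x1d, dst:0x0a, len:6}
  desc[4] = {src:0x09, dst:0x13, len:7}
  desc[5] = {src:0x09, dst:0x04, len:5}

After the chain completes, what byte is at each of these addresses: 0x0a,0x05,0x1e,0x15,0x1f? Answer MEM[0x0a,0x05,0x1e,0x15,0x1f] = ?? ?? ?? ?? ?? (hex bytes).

MEM[0x0a,0x05,0x1e,0x15,0x1f] = a7 a7 6e 6e c2

D0: mem[0x19..0x20] <- [ed dc c6 74 da 6e c2 73]
D1: mem[0x19..0x1e] <- [0e fe 40 0d a7 6e]
D2: mem[0x09..0x0b] <- [77 d3 16]
D3: mem[0x0a..0x0f] <- [a7 6e c2 73 94 63]
D4: mem[0x13..0x19] <- [77 a7 6e c2 73 94 63]
D5: mem[0x04..0x08] <- [77 a7 6e c2 73]
query mem[0x0a]=0xa7, mem[0x05]=0xa7, mem[0x1e]=0x6e, mem[0x15]=0x6e, mem[0x1f]=0xc2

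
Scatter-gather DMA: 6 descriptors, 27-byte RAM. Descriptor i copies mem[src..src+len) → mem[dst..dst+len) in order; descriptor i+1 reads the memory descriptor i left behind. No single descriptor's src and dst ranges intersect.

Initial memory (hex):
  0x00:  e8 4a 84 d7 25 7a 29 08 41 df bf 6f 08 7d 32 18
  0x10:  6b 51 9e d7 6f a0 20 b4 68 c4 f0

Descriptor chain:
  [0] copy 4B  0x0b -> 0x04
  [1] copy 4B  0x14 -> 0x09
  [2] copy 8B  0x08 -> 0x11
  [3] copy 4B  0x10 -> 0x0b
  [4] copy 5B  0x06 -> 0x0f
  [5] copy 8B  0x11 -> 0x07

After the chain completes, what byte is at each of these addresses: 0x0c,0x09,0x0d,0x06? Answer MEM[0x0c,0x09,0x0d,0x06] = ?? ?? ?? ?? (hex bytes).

MEM[0x0c,0x09,0x0d,0x06] = 7d a0 32 7d

  after D0: wrote 4B at 0x04 = 6f087d32
  after D1: wrote 4B at 0x09 = 6fa020b4
  after D2: wrote 8B at 0x11 = 416fa020b47d3218
  after D3: wrote 4B at 0x0b = 6b416fa0
  after D4: wrote 5B at 0x0f = 7d32416fa0
  after D5: wrote 8B at 0x07 = 416fa020b47d3218
query mem[0x0c]=0x7d, mem[0x09]=0xa0, mem[0x0d]=0x32, mem[0x06]=0x7d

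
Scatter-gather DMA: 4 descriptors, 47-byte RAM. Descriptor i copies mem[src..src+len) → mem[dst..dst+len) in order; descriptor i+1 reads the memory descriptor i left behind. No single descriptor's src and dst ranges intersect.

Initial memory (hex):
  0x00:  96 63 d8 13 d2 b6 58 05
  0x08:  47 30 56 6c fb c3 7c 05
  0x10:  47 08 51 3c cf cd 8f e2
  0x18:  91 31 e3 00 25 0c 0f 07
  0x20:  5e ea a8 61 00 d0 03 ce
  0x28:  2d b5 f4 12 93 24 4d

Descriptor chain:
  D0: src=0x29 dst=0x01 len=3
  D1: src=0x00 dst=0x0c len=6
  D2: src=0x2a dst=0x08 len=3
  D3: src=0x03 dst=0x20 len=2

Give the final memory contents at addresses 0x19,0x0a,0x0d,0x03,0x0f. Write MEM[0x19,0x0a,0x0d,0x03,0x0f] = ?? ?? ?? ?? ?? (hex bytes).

[0] 0x29->0x01 len=3 : b5 f4 12
[1] 0x00->0x0c len=6 : 96 b5 f4 12 d2 b6
[2] 0x2a->0x08 len=3 : f4 12 93
[3] 0x03->0x20 len=2 : 12 d2
query mem[0x19]=0x31, mem[0x0a]=0x93, mem[0x0d]=0xb5, mem[0x03]=0x12, mem[0x0f]=0x12

MEM[0x19,0x0a,0x0d,0x03,0x0f] = 31 93 b5 12 12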